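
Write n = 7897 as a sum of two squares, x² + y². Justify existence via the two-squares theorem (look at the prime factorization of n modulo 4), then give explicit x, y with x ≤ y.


Step 1: Factor n = 7897 = 53 · 149.
Step 2: Check the mod-4 condition on each prime factor: 53 ≡ 1 (mod 4), exponent 1; 149 ≡ 1 (mod 4), exponent 1.
All primes ≡ 3 (mod 4) appear to even exponent (or don't appear), so by the two-squares theorem n IS expressible as a sum of two squares.
Step 3: Build a representation. Here n = 53 · 149 is a product of primes ≡ 1 (mod 4). Each prime p ≡ 1 (mod 4) is itself a sum of two squares; find a² by testing p − a² for a perfect square:
  53: 53 − 1² = 52, 53 − 2² = 49 = 7² ⇒ 53 = 2² + 7².
  149: 149 − 1² = 148, 149 − 2² = 145, 149 − 3² = 140, 149 − 4² = 133, 149 − 5² = 124, 149 − 6² = 113, 149 − 7² = 100 = 10² ⇒ 149 = 7² + 10².
  Combine using the Brahmagupta–Fibonacci identity (a² + b²)(c² + d²) = (ac − bd)² + (ad + bc)² = (ac + bd)² + (ad − bc)²:
  53 · 149 = 7897: from (2² + 7²)(7² + 10²), take (2·7 − 7·10, 2·10 + 7·7) = (14 − 70, 20 + 49) = (-56, 69); dropping signs (only squares matter) gives (56, 69); check 56² + 69² = 3136 + 4761 = 7897 ✓.
Step 4: Order so x ≤ y and verify: 56² + 69² = 3136 + 4761 = 7897 = n. ✓

n = 7897 = 56² + 69² (one valid representation with x ≤ y).


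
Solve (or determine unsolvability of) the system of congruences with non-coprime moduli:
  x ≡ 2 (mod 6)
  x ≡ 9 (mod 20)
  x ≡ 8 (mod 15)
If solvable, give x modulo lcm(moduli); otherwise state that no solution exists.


Moduli 6, 20, 15 are not pairwise coprime, so CRT works modulo lcm(m_i) when all pairwise compatibility conditions hold.
Pairwise compatibility: gcd(m_i, m_j) must divide a_i - a_j for every pair.
Merge one congruence at a time:
  Start: x ≡ 2 (mod 6).
  Combine with x ≡ 9 (mod 20): gcd(6, 20) = 2, and 9 - 2 = 7 is NOT divisible by 2.
    ⇒ system is inconsistent (no integer solution).

No solution (the system is inconsistent).


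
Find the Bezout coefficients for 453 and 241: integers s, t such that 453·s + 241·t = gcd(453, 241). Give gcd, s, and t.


Euclidean algorithm on (453, 241) — divide until remainder is 0:
  453 = 1 · 241 + 212
  241 = 1 · 212 + 29
  212 = 7 · 29 + 9
  29 = 3 · 9 + 2
  9 = 4 · 2 + 1
  2 = 2 · 1 + 0
gcd(453, 241) = 1.
Track Bezout coefficients alongside the remainders: start with r₀ = 453 = a·1 + b·0 (s = 1, t = 0) and r₁ = 241 = a·0 + b·1 (s = 0, t = 1); each new remainder r_{k+1} = r_{k-1} − q_k·r_k inherits s_{k+1} = s_{k-1} − q_k·s_k, t_{k+1} = t_{k-1} − q_k·t_k, so r_k = a·s_k + b·t_k at every step:
  q = 1: r = 212, s = 1 − 1·0 = 1, t = 0 − 1·1 = -1  (check: 453·1 + 241·(-1) = 212)
  q = 1: r = 29, s = 0 − 1·1 = -1, t = 1 − 1·(-1) = 2  (check: 453·(-1) + 241·2 = 29)
  q = 7: r = 9, s = 1 − 7·(-1) = 8, t = -1 − 7·2 = -15  (check: 453·8 + 241·(-15) = 9)
  q = 3: r = 2, s = -1 − 3·8 = -25, t = 2 − 3·(-15) = 47  (check: 453·(-25) + 241·47 = 2)
  q = 4: r = 1, s = 8 − 4·(-25) = 108, t = -15 − 4·47 = -203  (check: 453·108 + 241·(-203) = 1)
The row with r = 1 (the gcd) gives the Bezout coefficients s = 108, t = -203.
Result: 453 · (108) + 241 · (-203) = 1.

gcd(453, 241) = 1; s = 108, t = -203 (check: 453·108 + 241·(-203) = 1).


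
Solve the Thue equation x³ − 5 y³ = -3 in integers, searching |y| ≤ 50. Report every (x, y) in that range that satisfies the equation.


The equation is x³ - 5y³ = -3. For fixed y, x³ = 5·y³ − 3, so a solution requires the RHS to be a perfect cube.
Strategy: iterate y from -50 to 50, compute RHS = 5·y³ − 3, and check whether it is a (positive or negative) perfect cube.
Check small values of y:
  y = 0: RHS = -3 is not a perfect cube.
  y = 1: RHS = 2 is not a perfect cube.
  y = -1: RHS = -8 = (-2)³ ⇒ x = -2 works.
  y = 2: RHS = 37 is not a perfect cube.
  y = -2: RHS = -43 is not a perfect cube.
  y = 3: RHS = 132 is not a perfect cube.
  y = -3: RHS = -138 is not a perfect cube.
Continuing the search up to |y| = 50 finds no further solutions beyond those listed.
Collected solutions: (-2, -1).

Solutions (with |y| ≤ 50): (-2, -1).


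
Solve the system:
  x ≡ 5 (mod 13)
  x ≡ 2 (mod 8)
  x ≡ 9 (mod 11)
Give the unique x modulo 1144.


Moduli 13, 8, 11 are pairwise coprime; by CRT there is a unique solution modulo M = 13 · 8 · 11 = 1144.
Solve pairwise, accumulating the modulus:
  Start with x ≡ 5 (mod 13).
  Combine with x ≡ 2 (mod 8): since gcd(13, 8) = 1, we get a unique residue mod 104.
    Write x = 5 + 13·t and substitute into x ≡ 2 (mod 8): 13·t ≡ 2 − 5 = -3 (mod 8).
    Reduce coefficients mod 8: 5·t ≡ 5 (mod 8).
    The inverse of 5 mod 8 is 5 (since 5·5 = 25 = 3·8 + 1), so t ≡ 5·5 = 25 ≡ 1 (mod 8).
    Then x = 5 + 13·1 = 18, valid modulo lcm(13, 8) = 104: x ≡ 18 (mod 104).
  Combine with x ≡ 9 (mod 11): since gcd(104, 11) = 1, we get a unique residue mod 1144.
    Write x = 18 + 104·t and substitute into x ≡ 9 (mod 11): 104·t ≡ 9 − 18 = -9 (mod 11).
    Reduce coefficients mod 11: 5·t ≡ 2 (mod 11).
    The inverse of 5 mod 11 is 9 (since 5·9 = 45 = 4·11 + 1), so t ≡ 9·2 = 18 ≡ 7 (mod 11).
    Then x = 18 + 104·7 = 746, valid modulo lcm(104, 11) = 1144: x ≡ 746 (mod 1144).
Verify: 746 mod 13 = 5 ✓, 746 mod 8 = 2 ✓, 746 mod 11 = 9 ✓.

x ≡ 746 (mod 1144).


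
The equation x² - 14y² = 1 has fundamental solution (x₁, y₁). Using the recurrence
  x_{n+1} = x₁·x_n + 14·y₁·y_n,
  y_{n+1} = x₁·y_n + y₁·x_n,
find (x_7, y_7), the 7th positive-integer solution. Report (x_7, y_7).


Step 1: Find the fundamental solution (x₁, y₁) of x² - 14y² = 1.
  Expand √14 as a continued fraction. a₀ = ⌊√14⌋ = 3; iterate m_{k+1} = d_k·a_k − m_k, d_{k+1} = (14 − m_{k+1}²)/d_k, a_{k+1} = ⌊(a₀ + m_{k+1})/d_{k+1}⌋ (starting m₀ = 0, d₀ = 1), with convergents p_k = a_k·p_{k-1} + p_{k-2}, q_k = a_k·q_{k-1} + q_{k-2} (p₋₁ = 1, q₋₁ = 0):
  k = 0: a₀ = 3; p₀/q₀ = 3/1; p₀² − 14·q₀² = 9 − 14 = -5.
  k = 1: m = 3, d = 5, a = ⌊(3 + 3)/5⌋ = 1; p/q = (1·3 + 1)/(1·1 + 0) = 4/1; p² − 14·q² = 16 − 14 = 2.
  k = 2: m = 2, d = 2, a = ⌊(3 + 2)/2⌋ = 2; p/q = (2·4 + 3)/(2·1 + 1) = 11/3; p² − 14·q² = 121 − 126 = -5.
  k = 3: m = 2, d = 5, a = ⌊(3 + 2)/5⌋ = 1; p/q = (1·11 + 4)/(1·3 + 1) = 15/4; p² − 14·q² = 225 − 224 = 1.
  The first convergent with p² − 14·q² = 1 gives the fundamental solution (x₁, y₁) = (15, 4).
Step 2: Apply the recurrence (x_{n+1}, y_{n+1}) = (x₁x_n + 14y₁y_n, x₁y_n + y₁x_n) repeatedly.
  From (x_1, y_1) = (15, 4): x_2 = 15·15 + 14·4·4 = 449; y_2 = 15·4 + 4·15 = 120.
  From (x_2, y_2) = (449, 120): x_3 = 15·449 + 14·4·120 = 13455; y_3 = 15·120 + 4·449 = 3596.
  From (x_3, y_3) = (13455, 3596): x_4 = 15·13455 + 14·4·3596 = 403201; y_4 = 15·3596 + 4·13455 = 107760.
  From (x_4, y_4) = (403201, 107760): x_5 = 15·403201 + 14·4·107760 = 12082575; y_5 = 15·107760 + 4·403201 = 3229204.
  From (x_5, y_5) = (12082575, 3229204): x_6 = 15·12082575 + 14·4·3229204 = 362074049; y_6 = 15·3229204 + 4·12082575 = 96768360.
  From (x_6, y_6) = (362074049, 96768360): x_7 = 15·362074049 + 14·4·96768360 = 10850138895; y_7 = 15·96768360 + 4·362074049 = 2899821596.
Step 3: Verify x_7² - 14·y_7² = 117725514040791821025 - 117725514040791821024 = 1 (should be 1). ✓

(x_1, y_1) = (15, 4); (x_7, y_7) = (10850138895, 2899821596).


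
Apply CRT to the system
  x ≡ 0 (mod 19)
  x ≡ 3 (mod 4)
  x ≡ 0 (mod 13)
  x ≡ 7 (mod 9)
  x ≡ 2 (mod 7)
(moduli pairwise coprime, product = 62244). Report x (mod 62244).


Product of moduli M = 19 · 4 · 13 · 9 · 7 = 62244.
Merge one congruence at a time:
  Start: x ≡ 0 (mod 19).
  Combine with x ≡ 3 (mod 4); new modulus lcm = 76.
    Write x = 0 + 19·t and substitute into x ≡ 3 (mod 4): 19·t ≡ 3 − 0 = 3 (mod 4).
    Reduce coefficients mod 4: 3·t ≡ 3 (mod 4).
    The inverse of 3 mod 4 is 3 (since 3·3 = 9 = 2·4 + 1), so t ≡ 3·3 = 9 ≡ 1 (mod 4).
    Then x = 0 + 19·1 = 19, valid modulo lcm(19, 4) = 76: x ≡ 19 (mod 76).
  Combine with x ≡ 0 (mod 13); new modulus lcm = 988.
    Write x = 19 + 76·t and substitute into x ≡ 0 (mod 13): 76·t ≡ 0 − 19 = -19 (mod 13).
    Reduce coefficients mod 13: 11·t ≡ 7 (mod 13).
    The inverse of 11 mod 13 is 6 (since 11·6 = 66 = 5·13 + 1), so t ≡ 6·7 = 42 ≡ 3 (mod 13).
    Then x = 19 + 76·3 = 247, valid modulo lcm(76, 13) = 988: x ≡ 247 (mod 988).
  Combine with x ≡ 7 (mod 9); new modulus lcm = 8892.
    Write x = 247 + 988·t and substitute into x ≡ 7 (mod 9): 988·t ≡ 7 − 247 = -240 (mod 9).
    Reduce coefficients mod 9: 7·t ≡ 3 (mod 9).
    The inverse of 7 mod 9 is 4 (since 7·4 = 28 = 3·9 + 1), so t ≡ 4·3 = 12 ≡ 3 (mod 9).
    Then x = 247 + 988·3 = 3211, valid modulo lcm(988, 9) = 8892: x ≡ 3211 (mod 8892).
  Combine with x ≡ 2 (mod 7); new modulus lcm = 62244.
    Write x = 3211 + 8892·t and substitute into x ≡ 2 (mod 7): 8892·t ≡ 2 − 3211 = -3209 (mod 7).
    Reduce coefficients mod 7: 2·t ≡ 4 (mod 7).
    The inverse of 2 mod 7 is 4 (since 2·4 = 8 = 1·7 + 1), so t ≡ 4·4 = 16 ≡ 2 (mod 7).
    Then x = 3211 + 8892·2 = 20995, valid modulo lcm(8892, 7) = 62244: x ≡ 20995 (mod 62244).
Verify against each original: 20995 mod 19 = 0, 20995 mod 4 = 3, 20995 mod 13 = 0, 20995 mod 9 = 7, 20995 mod 7 = 2.

x ≡ 20995 (mod 62244).


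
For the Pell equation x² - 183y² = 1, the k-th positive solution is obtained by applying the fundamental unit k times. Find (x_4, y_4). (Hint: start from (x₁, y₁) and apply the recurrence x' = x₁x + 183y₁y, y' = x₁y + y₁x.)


Step 1: Find the fundamental solution (x₁, y₁) of x² - 183y² = 1.
  Expand √183 as a continued fraction. a₀ = ⌊√183⌋ = 13; iterate m_{k+1} = d_k·a_k − m_k, d_{k+1} = (183 − m_{k+1}²)/d_k, a_{k+1} = ⌊(a₀ + m_{k+1})/d_{k+1}⌋ (starting m₀ = 0, d₀ = 1), with convergents p_k = a_k·p_{k-1} + p_{k-2}, q_k = a_k·q_{k-1} + q_{k-2} (p₋₁ = 1, q₋₁ = 0):
  k = 0: a₀ = 13; p₀/q₀ = 13/1; p₀² − 183·q₀² = 169 − 183 = -14.
  k = 1: m = 13, d = 14, a = ⌊(13 + 13)/14⌋ = 1; p/q = (1·13 + 1)/(1·1 + 0) = 14/1; p² − 183·q² = 196 − 183 = 13.
  k = 2: m = 1, d = 13, a = ⌊(13 + 1)/13⌋ = 1; p/q = (1·14 + 13)/(1·1 + 1) = 27/2; p² − 183·q² = 729 − 732 = -3.
  k = 3: m = 12, d = 3, a = ⌊(13 + 12)/3⌋ = 8; p/q = (8·27 + 14)/(8·2 + 1) = 230/17; p² − 183·q² = 52900 − 52887 = 13.
  k = 4: m = 12, d = 13, a = ⌊(13 + 12)/13⌋ = 1; p/q = (1·230 + 27)/(1·17 + 2) = 257/19; p² − 183·q² = 66049 − 66063 = -14.
  k = 5: m = 1, d = 14, a = ⌊(13 + 1)/14⌋ = 1; p/q = (1·257 + 230)/(1·19 + 17) = 487/36; p² − 183·q² = 237169 − 237168 = 1.
  The first convergent with p² − 183·q² = 1 gives the fundamental solution (x₁, y₁) = (487, 36).
Step 2: Apply the recurrence (x_{n+1}, y_{n+1}) = (x₁x_n + 183y₁y_n, x₁y_n + y₁x_n) repeatedly.
  From (x_1, y_1) = (487, 36): x_2 = 487·487 + 183·36·36 = 474337; y_2 = 487·36 + 36·487 = 35064.
  From (x_2, y_2) = (474337, 35064): x_3 = 487·474337 + 183·36·35064 = 462003751; y_3 = 487·35064 + 36·474337 = 34152300.
  From (x_3, y_3) = (462003751, 34152300): x_4 = 487·462003751 + 183·36·34152300 = 449991179137; y_4 = 487·34152300 + 36·462003751 = 33264305136.
Step 3: Verify x_4² - 183·y_4² = 202492061301107624064769 - 202492061301107624064768 = 1 (should be 1). ✓

(x_1, y_1) = (487, 36); (x_4, y_4) = (449991179137, 33264305136).


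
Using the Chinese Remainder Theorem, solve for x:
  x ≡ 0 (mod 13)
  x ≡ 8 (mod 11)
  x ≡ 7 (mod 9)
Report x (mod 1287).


Moduli 13, 11, 9 are pairwise coprime; by CRT there is a unique solution modulo M = 13 · 11 · 9 = 1287.
Solve pairwise, accumulating the modulus:
  Start with x ≡ 0 (mod 13).
  Combine with x ≡ 8 (mod 11): since gcd(13, 11) = 1, we get a unique residue mod 143.
    Write x = 0 + 13·t and substitute into x ≡ 8 (mod 11): 13·t ≡ 8 − 0 = 8 (mod 11).
    Reduce coefficients mod 11: 2·t ≡ 8 (mod 11).
    The inverse of 2 mod 11 is 6 (since 2·6 = 12 = 1·11 + 1), so t ≡ 6·8 = 48 ≡ 4 (mod 11).
    Then x = 0 + 13·4 = 52, valid modulo lcm(13, 11) = 143: x ≡ 52 (mod 143).
  Combine with x ≡ 7 (mod 9): since gcd(143, 9) = 1, we get a unique residue mod 1287.
    Write x = 52 + 143·t and substitute into x ≡ 7 (mod 9): 143·t ≡ 7 − 52 = -45 (mod 9).
    Reduce coefficients mod 9: 8·t ≡ 0 (mod 9).
    The inverse of 8 mod 9 is 8 (since 8·8 = 64 = 7·9 + 1), so t ≡ 8·0 = 0 ≡ 0 (mod 9).
    Then x = 52 + 143·0 = 52, valid modulo lcm(143, 9) = 1287: x ≡ 52 (mod 1287).
Verify: 52 mod 13 = 0 ✓, 52 mod 11 = 8 ✓, 52 mod 9 = 7 ✓.

x ≡ 52 (mod 1287).


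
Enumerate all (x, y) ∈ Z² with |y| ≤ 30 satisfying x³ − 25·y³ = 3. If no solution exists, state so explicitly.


The equation is x³ - 25y³ = 3. For fixed y, x³ = 25·y³ + 3, so a solution requires the RHS to be a perfect cube.
Strategy: iterate y from -30 to 30, compute RHS = 25·y³ + 3, and check whether it is a (positive or negative) perfect cube.
Check small values of y:
  y = 0: RHS = 3 is not a perfect cube.
  y = 1: RHS = 28 is not a perfect cube.
  y = -1: RHS = -22 is not a perfect cube.
  y = 2: RHS = 203 is not a perfect cube.
  y = -2: RHS = -197 is not a perfect cube.
  y = 3: RHS = 678 is not a perfect cube.
  y = -3: RHS = -672 is not a perfect cube.
Continuing the search up to |y| = 30 finds no solutions either.
No (x, y) in the scanned range satisfies the equation.

No integer solutions with |y| ≤ 30.


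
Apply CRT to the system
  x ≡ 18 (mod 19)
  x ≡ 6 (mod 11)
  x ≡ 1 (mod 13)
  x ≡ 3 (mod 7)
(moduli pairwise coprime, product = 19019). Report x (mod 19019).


Product of moduli M = 19 · 11 · 13 · 7 = 19019.
Merge one congruence at a time:
  Start: x ≡ 18 (mod 19).
  Combine with x ≡ 6 (mod 11); new modulus lcm = 209.
    Write x = 18 + 19·t and substitute into x ≡ 6 (mod 11): 19·t ≡ 6 − 18 = -12 (mod 11).
    Reduce coefficients mod 11: 8·t ≡ 10 (mod 11).
    The inverse of 8 mod 11 is 7 (since 8·7 = 56 = 5·11 + 1), so t ≡ 7·10 = 70 ≡ 4 (mod 11).
    Then x = 18 + 19·4 = 94, valid modulo lcm(19, 11) = 209: x ≡ 94 (mod 209).
  Combine with x ≡ 1 (mod 13); new modulus lcm = 2717.
    Write x = 94 + 209·t and substitute into x ≡ 1 (mod 13): 209·t ≡ 1 − 94 = -93 (mod 13).
    Reduce coefficients mod 13: 1·t ≡ 11 (mod 13).
    So t ≡ 11 (mod 13).
    Then x = 94 + 209·11 = 2393, valid modulo lcm(209, 13) = 2717: x ≡ 2393 (mod 2717).
  Combine with x ≡ 3 (mod 7); new modulus lcm = 19019.
    Write x = 2393 + 2717·t and substitute into x ≡ 3 (mod 7): 2717·t ≡ 3 − 2393 = -2390 (mod 7).
    Reduce coefficients mod 7: 1·t ≡ 4 (mod 7).
    So t ≡ 4 (mod 7).
    Then x = 2393 + 2717·4 = 13261, valid modulo lcm(2717, 7) = 19019: x ≡ 13261 (mod 19019).
Verify against each original: 13261 mod 19 = 18, 13261 mod 11 = 6, 13261 mod 13 = 1, 13261 mod 7 = 3.

x ≡ 13261 (mod 19019).


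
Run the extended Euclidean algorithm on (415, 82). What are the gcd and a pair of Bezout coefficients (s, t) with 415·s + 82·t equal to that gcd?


Euclidean algorithm on (415, 82) — divide until remainder is 0:
  415 = 5 · 82 + 5
  82 = 16 · 5 + 2
  5 = 2 · 2 + 1
  2 = 2 · 1 + 0
gcd(415, 82) = 1.
Track Bezout coefficients alongside the remainders: start with r₀ = 415 = a·1 + b·0 (s = 1, t = 0) and r₁ = 82 = a·0 + b·1 (s = 0, t = 1); each new remainder r_{k+1} = r_{k-1} − q_k·r_k inherits s_{k+1} = s_{k-1} − q_k·s_k, t_{k+1} = t_{k-1} − q_k·t_k, so r_k = a·s_k + b·t_k at every step:
  q = 5: r = 5, s = 1 − 5·0 = 1, t = 0 − 5·1 = -5  (check: 415·1 + 82·(-5) = 5)
  q = 16: r = 2, s = 0 − 16·1 = -16, t = 1 − 16·(-5) = 81  (check: 415·(-16) + 82·81 = 2)
  q = 2: r = 1, s = 1 − 2·(-16) = 33, t = -5 − 2·81 = -167  (check: 415·33 + 82·(-167) = 1)
The row with r = 1 (the gcd) gives the Bezout coefficients s = 33, t = -167.
Result: 415 · (33) + 82 · (-167) = 1.

gcd(415, 82) = 1; s = 33, t = -167 (check: 415·33 + 82·(-167) = 1).


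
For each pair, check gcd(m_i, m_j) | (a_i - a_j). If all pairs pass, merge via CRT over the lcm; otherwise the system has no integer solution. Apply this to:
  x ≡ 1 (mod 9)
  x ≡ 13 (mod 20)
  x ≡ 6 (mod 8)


Moduli 9, 20, 8 are not pairwise coprime, so CRT works modulo lcm(m_i) when all pairwise compatibility conditions hold.
Pairwise compatibility: gcd(m_i, m_j) must divide a_i - a_j for every pair.
Merge one congruence at a time:
  Start: x ≡ 1 (mod 9).
  Combine with x ≡ 13 (mod 20): gcd(9, 20) = 1; 13 - 1 = 12, which IS divisible by 1, so compatible.
    Write x = 1 + 9·t and substitute into x ≡ 13 (mod 20): 9·t ≡ 13 − 1 = 12 (mod 20).
    The inverse of 9 mod 20 is 9 (since 9·9 = 81 = 4·20 + 1), so t ≡ 9·12 = 108 ≡ 8 (mod 20).
    Then x = 1 + 9·8 = 73, valid modulo lcm(9, 20) = 180: x ≡ 73 (mod 180).
  Combine with x ≡ 6 (mod 8): gcd(180, 8) = 4, and 6 - 73 = -67 is NOT divisible by 4.
    ⇒ system is inconsistent (no integer solution).

No solution (the system is inconsistent).


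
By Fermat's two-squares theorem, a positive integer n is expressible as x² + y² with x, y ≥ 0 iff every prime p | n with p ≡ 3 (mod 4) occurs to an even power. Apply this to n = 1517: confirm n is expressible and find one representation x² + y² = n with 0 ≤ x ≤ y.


Step 1: Factor n = 1517 = 37 · 41.
Step 2: Check the mod-4 condition on each prime factor: 37 ≡ 1 (mod 4), exponent 1; 41 ≡ 1 (mod 4), exponent 1.
All primes ≡ 3 (mod 4) appear to even exponent (or don't appear), so by the two-squares theorem n IS expressible as a sum of two squares.
Step 3: Build a representation. Here n = 37 · 41 is a product of primes ≡ 1 (mod 4). Each prime p ≡ 1 (mod 4) is itself a sum of two squares; find a² by testing p − a² for a perfect square:
  37: 37 − 1² = 36 = 6² ⇒ 37 = 1² + 6².
  41: 41 − 1² = 40, 41 − 2² = 37, 41 − 3² = 32, 41 − 4² = 25 = 5² ⇒ 41 = 4² + 5².
  Combine using the Brahmagupta–Fibonacci identity (a² + b²)(c² + d²) = (ac − bd)² + (ad + bc)² = (ac + bd)² + (ad − bc)²:
  37 · 41 = 1517: from (1² + 6²)(4² + 5²), take (1·4 − 6·5, 1·5 + 6·4) = (4 − 30, 5 + 24) = (-26, 29); dropping signs (only squares matter) gives (26, 29); check 26² + 29² = 676 + 841 = 1517 ✓.
Step 4: Order so x ≤ y and verify: 26² + 29² = 676 + 841 = 1517 = n. ✓

n = 1517 = 26² + 29² (one valid representation with x ≤ y).


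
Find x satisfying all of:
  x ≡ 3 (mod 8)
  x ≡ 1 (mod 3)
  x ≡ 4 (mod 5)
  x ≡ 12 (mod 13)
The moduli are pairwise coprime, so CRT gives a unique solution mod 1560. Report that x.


Product of moduli M = 8 · 3 · 5 · 13 = 1560.
Merge one congruence at a time:
  Start: x ≡ 3 (mod 8).
  Combine with x ≡ 1 (mod 3); new modulus lcm = 24.
    Write x = 3 + 8·t and substitute into x ≡ 1 (mod 3): 8·t ≡ 1 − 3 = -2 (mod 3).
    Reduce coefficients mod 3: 2·t ≡ 1 (mod 3).
    The inverse of 2 mod 3 is 2 (since 2·2 = 4 = 1·3 + 1), so t ≡ 2·1 = 2 ≡ 2 (mod 3).
    Then x = 3 + 8·2 = 19, valid modulo lcm(8, 3) = 24: x ≡ 19 (mod 24).
  Combine with x ≡ 4 (mod 5); new modulus lcm = 120.
    Write x = 19 + 24·t and substitute into x ≡ 4 (mod 5): 24·t ≡ 4 − 19 = -15 (mod 5).
    Reduce coefficients mod 5: 4·t ≡ 0 (mod 5).
    The inverse of 4 mod 5 is 4 (since 4·4 = 16 = 3·5 + 1), so t ≡ 4·0 = 0 ≡ 0 (mod 5).
    Then x = 19 + 24·0 = 19, valid modulo lcm(24, 5) = 120: x ≡ 19 (mod 120).
  Combine with x ≡ 12 (mod 13); new modulus lcm = 1560.
    Write x = 19 + 120·t and substitute into x ≡ 12 (mod 13): 120·t ≡ 12 − 19 = -7 (mod 13).
    Reduce coefficients mod 13: 3·t ≡ 6 (mod 13).
    The inverse of 3 mod 13 is 9 (since 3·9 = 27 = 2·13 + 1), so t ≡ 9·6 = 54 ≡ 2 (mod 13).
    Then x = 19 + 120·2 = 259, valid modulo lcm(120, 13) = 1560: x ≡ 259 (mod 1560).
Verify against each original: 259 mod 8 = 3, 259 mod 3 = 1, 259 mod 5 = 4, 259 mod 13 = 12.

x ≡ 259 (mod 1560).


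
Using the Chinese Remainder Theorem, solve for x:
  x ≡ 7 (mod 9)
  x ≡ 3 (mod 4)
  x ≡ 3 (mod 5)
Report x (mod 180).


Moduli 9, 4, 5 are pairwise coprime; by CRT there is a unique solution modulo M = 9 · 4 · 5 = 180.
Solve pairwise, accumulating the modulus:
  Start with x ≡ 7 (mod 9).
  Combine with x ≡ 3 (mod 4): since gcd(9, 4) = 1, we get a unique residue mod 36.
    Write x = 7 + 9·t and substitute into x ≡ 3 (mod 4): 9·t ≡ 3 − 7 = -4 (mod 4).
    Reduce coefficients mod 4: 1·t ≡ 0 (mod 4).
    So t ≡ 0 (mod 4).
    Then x = 7 + 9·0 = 7, valid modulo lcm(9, 4) = 36: x ≡ 7 (mod 36).
  Combine with x ≡ 3 (mod 5): since gcd(36, 5) = 1, we get a unique residue mod 180.
    Write x = 7 + 36·t and substitute into x ≡ 3 (mod 5): 36·t ≡ 3 − 7 = -4 (mod 5).
    Reduce coefficients mod 5: 1·t ≡ 1 (mod 5).
    So t ≡ 1 (mod 5).
    Then x = 7 + 36·1 = 43, valid modulo lcm(36, 5) = 180: x ≡ 43 (mod 180).
Verify: 43 mod 9 = 7 ✓, 43 mod 4 = 3 ✓, 43 mod 5 = 3 ✓.

x ≡ 43 (mod 180).


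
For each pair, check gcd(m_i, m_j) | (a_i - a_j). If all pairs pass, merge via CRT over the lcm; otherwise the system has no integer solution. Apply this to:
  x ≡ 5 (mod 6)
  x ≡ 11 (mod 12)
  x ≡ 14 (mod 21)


Moduli 6, 12, 21 are not pairwise coprime, so CRT works modulo lcm(m_i) when all pairwise compatibility conditions hold.
Pairwise compatibility: gcd(m_i, m_j) must divide a_i - a_j for every pair.
Merge one congruence at a time:
  Start: x ≡ 5 (mod 6).
  Combine with x ≡ 11 (mod 12): gcd(6, 12) = 6; 11 - 5 = 6, which IS divisible by 6, so compatible.
    Write x = 5 + 6·t and substitute into x ≡ 11 (mod 12): 6·t ≡ 11 − 5 = 6 (mod 12).
    Divide the congruence (and modulus) by g = 6: 1·t ≡ 1 (mod 2).
    So t ≡ 1 (mod 2).
    Then x = 5 + 6·1 = 11, valid modulo lcm(6, 12) = 12: x ≡ 11 (mod 12).
  Combine with x ≡ 14 (mod 21): gcd(12, 21) = 3; 14 - 11 = 3, which IS divisible by 3, so compatible.
    Write x = 11 + 12·t and substitute into x ≡ 14 (mod 21): 12·t ≡ 14 − 11 = 3 (mod 21).
    Divide the congruence (and modulus) by g = 3: 4·t ≡ 1 (mod 7).
    The inverse of 4 mod 7 is 2 (since 4·2 = 8 = 1·7 + 1), so t ≡ 2·1 = 2 ≡ 2 (mod 7).
    Then x = 11 + 12·2 = 35, valid modulo lcm(12, 21) = 84: x ≡ 35 (mod 84).
Verify: 35 mod 6 = 5, 35 mod 12 = 11, 35 mod 21 = 14.

x ≡ 35 (mod 84).


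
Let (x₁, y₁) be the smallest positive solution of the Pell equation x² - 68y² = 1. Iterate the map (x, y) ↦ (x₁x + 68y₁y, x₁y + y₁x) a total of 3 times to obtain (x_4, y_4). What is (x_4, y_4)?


Step 1: Find the fundamental solution (x₁, y₁) of x² - 68y² = 1.
  Expand √68 as a continued fraction. a₀ = ⌊√68⌋ = 8; iterate m_{k+1} = d_k·a_k − m_k, d_{k+1} = (68 − m_{k+1}²)/d_k, a_{k+1} = ⌊(a₀ + m_{k+1})/d_{k+1}⌋ (starting m₀ = 0, d₀ = 1), with convergents p_k = a_k·p_{k-1} + p_{k-2}, q_k = a_k·q_{k-1} + q_{k-2} (p₋₁ = 1, q₋₁ = 0):
  k = 0: a₀ = 8; p₀/q₀ = 8/1; p₀² − 68·q₀² = 64 − 68 = -4.
  k = 1: m = 8, d = 4, a = ⌊(8 + 8)/4⌋ = 4; p/q = (4·8 + 1)/(4·1 + 0) = 33/4; p² − 68·q² = 1089 − 1088 = 1.
  The first convergent with p² − 68·q² = 1 gives the fundamental solution (x₁, y₁) = (33, 4).
Step 2: Apply the recurrence (x_{n+1}, y_{n+1}) = (x₁x_n + 68y₁y_n, x₁y_n + y₁x_n) repeatedly.
  From (x_1, y_1) = (33, 4): x_2 = 33·33 + 68·4·4 = 2177; y_2 = 33·4 + 4·33 = 264.
  From (x_2, y_2) = (2177, 264): x_3 = 33·2177 + 68·4·264 = 143649; y_3 = 33·264 + 4·2177 = 17420.
  From (x_3, y_3) = (143649, 17420): x_4 = 33·143649 + 68·4·17420 = 9478657; y_4 = 33·17420 + 4·143649 = 1149456.
Step 3: Verify x_4² - 68·y_4² = 89844938523649 - 89844938523648 = 1 (should be 1). ✓

(x_1, y_1) = (33, 4); (x_4, y_4) = (9478657, 1149456).


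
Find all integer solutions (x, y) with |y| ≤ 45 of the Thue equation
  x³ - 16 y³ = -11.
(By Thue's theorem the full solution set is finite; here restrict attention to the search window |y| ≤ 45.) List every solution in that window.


The equation is x³ - 16y³ = -11. For fixed y, x³ = 16·y³ − 11, so a solution requires the RHS to be a perfect cube.
Strategy: iterate y from -45 to 45, compute RHS = 16·y³ − 11, and check whether it is a (positive or negative) perfect cube.
Check small values of y:
  y = 0: RHS = -11 is not a perfect cube.
  y = 1: RHS = 5 is not a perfect cube.
  y = -1: RHS = -27 = (-3)³ ⇒ x = -3 works.
  y = 2: RHS = 117 is not a perfect cube.
  y = -2: RHS = -139 is not a perfect cube.
  y = 3: RHS = 421 is not a perfect cube.
  y = -3: RHS = -443 is not a perfect cube.
Continuing the search up to |y| = 45 finds no further solutions beyond those listed.
Collected solutions: (-3, -1).

Solutions (with |y| ≤ 45): (-3, -1).


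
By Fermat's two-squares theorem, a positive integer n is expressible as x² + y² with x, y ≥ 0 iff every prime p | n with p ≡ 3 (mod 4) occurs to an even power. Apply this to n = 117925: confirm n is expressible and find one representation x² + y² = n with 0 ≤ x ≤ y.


Step 1: Factor n = 117925 = 5^2 · 53 · 89.
Step 2: Check the mod-4 condition on each prime factor: 5 ≡ 1 (mod 4), exponent 2; 53 ≡ 1 (mod 4), exponent 1; 89 ≡ 1 (mod 4), exponent 1.
All primes ≡ 3 (mod 4) appear to even exponent (or don't appear), so by the two-squares theorem n IS expressible as a sum of two squares.
Step 3: Build a representation. Group n = k² · m with k = 5 and m = 53 · 89 = 4717 (a product of primes ≡ 1 (mod 4)); a representation of m scales to one of n via (k·x)² + (k·y)² = k²(x² + y²). Each prime p ≡ 1 (mod 4) is itself a sum of two squares; find a² by testing p − a² for a perfect square:
  53: 53 − 1² = 52, 53 − 2² = 49 = 7² ⇒ 53 = 2² + 7².
  89: 89 − 1² = 88, 89 − 2² = 85, 89 − 3² = 80, 89 − 4² = 73, 89 − 5² = 64 = 8² ⇒ 89 = 5² + 8².
  Combine using the Brahmagupta–Fibonacci identity (a² + b²)(c² + d²) = (ac − bd)² + (ad + bc)² = (ac + bd)² + (ad − bc)²:
  53 · 89 = 4717: from (2² + 7²)(5² + 8²), take (2·5 − 7·8, 2·8 + 7·5) = (10 − 56, 16 + 35) = (-46, 51); dropping signs (only squares matter) gives (46, 51); check 46² + 51² = 2116 + 2601 = 4717 ✓.
  Scale by k = 5: (5·46, 5·51) = (230, 255).
Step 4: Order so x ≤ y and verify: 230² + 255² = 52900 + 65025 = 117925 = n. ✓

n = 117925 = 230² + 255² (one valid representation with x ≤ y).


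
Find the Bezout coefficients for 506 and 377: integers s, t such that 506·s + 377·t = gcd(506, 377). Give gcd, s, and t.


Euclidean algorithm on (506, 377) — divide until remainder is 0:
  506 = 1 · 377 + 129
  377 = 2 · 129 + 119
  129 = 1 · 119 + 10
  119 = 11 · 10 + 9
  10 = 1 · 9 + 1
  9 = 9 · 1 + 0
gcd(506, 377) = 1.
Track Bezout coefficients alongside the remainders: start with r₀ = 506 = a·1 + b·0 (s = 1, t = 0) and r₁ = 377 = a·0 + b·1 (s = 0, t = 1); each new remainder r_{k+1} = r_{k-1} − q_k·r_k inherits s_{k+1} = s_{k-1} − q_k·s_k, t_{k+1} = t_{k-1} − q_k·t_k, so r_k = a·s_k + b·t_k at every step:
  q = 1: r = 129, s = 1 − 1·0 = 1, t = 0 − 1·1 = -1  (check: 506·1 + 377·(-1) = 129)
  q = 2: r = 119, s = 0 − 2·1 = -2, t = 1 − 2·(-1) = 3  (check: 506·(-2) + 377·3 = 119)
  q = 1: r = 10, s = 1 − 1·(-2) = 3, t = -1 − 1·3 = -4  (check: 506·3 + 377·(-4) = 10)
  q = 11: r = 9, s = -2 − 11·3 = -35, t = 3 − 11·(-4) = 47  (check: 506·(-35) + 377·47 = 9)
  q = 1: r = 1, s = 3 − 1·(-35) = 38, t = -4 − 1·47 = -51  (check: 506·38 + 377·(-51) = 1)
The row with r = 1 (the gcd) gives the Bezout coefficients s = 38, t = -51.
Result: 506 · (38) + 377 · (-51) = 1.

gcd(506, 377) = 1; s = 38, t = -51 (check: 506·38 + 377·(-51) = 1).


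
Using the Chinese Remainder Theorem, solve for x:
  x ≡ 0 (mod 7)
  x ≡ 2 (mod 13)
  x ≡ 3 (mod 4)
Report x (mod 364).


Moduli 7, 13, 4 are pairwise coprime; by CRT there is a unique solution modulo M = 7 · 13 · 4 = 364.
Solve pairwise, accumulating the modulus:
  Start with x ≡ 0 (mod 7).
  Combine with x ≡ 2 (mod 13): since gcd(7, 13) = 1, we get a unique residue mod 91.
    Write x = 0 + 7·t and substitute into x ≡ 2 (mod 13): 7·t ≡ 2 − 0 = 2 (mod 13).
    The inverse of 7 mod 13 is 2 (since 7·2 = 14 = 1·13 + 1), so t ≡ 2·2 = 4 ≡ 4 (mod 13).
    Then x = 0 + 7·4 = 28, valid modulo lcm(7, 13) = 91: x ≡ 28 (mod 91).
  Combine with x ≡ 3 (mod 4): since gcd(91, 4) = 1, we get a unique residue mod 364.
    Write x = 28 + 91·t and substitute into x ≡ 3 (mod 4): 91·t ≡ 3 − 28 = -25 (mod 4).
    Reduce coefficients mod 4: 3·t ≡ 3 (mod 4).
    The inverse of 3 mod 4 is 3 (since 3·3 = 9 = 2·4 + 1), so t ≡ 3·3 = 9 ≡ 1 (mod 4).
    Then x = 28 + 91·1 = 119, valid modulo lcm(91, 4) = 364: x ≡ 119 (mod 364).
Verify: 119 mod 7 = 0 ✓, 119 mod 13 = 2 ✓, 119 mod 4 = 3 ✓.

x ≡ 119 (mod 364).


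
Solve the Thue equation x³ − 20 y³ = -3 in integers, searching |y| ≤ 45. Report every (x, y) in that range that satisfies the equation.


The equation is x³ - 20y³ = -3. For fixed y, x³ = 20·y³ − 3, so a solution requires the RHS to be a perfect cube.
Strategy: iterate y from -45 to 45, compute RHS = 20·y³ − 3, and check whether it is a (positive or negative) perfect cube.
Check small values of y:
  y = 0: RHS = -3 is not a perfect cube.
  y = 1: RHS = 17 is not a perfect cube.
  y = -1: RHS = -23 is not a perfect cube.
  y = 2: RHS = 157 is not a perfect cube.
  y = -2: RHS = -163 is not a perfect cube.
  y = 3: RHS = 537 is not a perfect cube.
  y = -3: RHS = -543 is not a perfect cube.
Continuing the search up to |y| = 45 finds no solutions either.
No (x, y) in the scanned range satisfies the equation.

No integer solutions with |y| ≤ 45.


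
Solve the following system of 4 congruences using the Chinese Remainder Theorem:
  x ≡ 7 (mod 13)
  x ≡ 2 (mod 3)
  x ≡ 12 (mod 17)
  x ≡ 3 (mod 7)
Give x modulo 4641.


Product of moduli M = 13 · 3 · 17 · 7 = 4641.
Merge one congruence at a time:
  Start: x ≡ 7 (mod 13).
  Combine with x ≡ 2 (mod 3); new modulus lcm = 39.
    Write x = 7 + 13·t and substitute into x ≡ 2 (mod 3): 13·t ≡ 2 − 7 = -5 (mod 3).
    Reduce coefficients mod 3: 1·t ≡ 1 (mod 3).
    So t ≡ 1 (mod 3).
    Then x = 7 + 13·1 = 20, valid modulo lcm(13, 3) = 39: x ≡ 20 (mod 39).
  Combine with x ≡ 12 (mod 17); new modulus lcm = 663.
    Write x = 20 + 39·t and substitute into x ≡ 12 (mod 17): 39·t ≡ 12 − 20 = -8 (mod 17).
    Reduce coefficients mod 17: 5·t ≡ 9 (mod 17).
    The inverse of 5 mod 17 is 7 (since 5·7 = 35 = 2·17 + 1), so t ≡ 7·9 = 63 ≡ 12 (mod 17).
    Then x = 20 + 39·12 = 488, valid modulo lcm(39, 17) = 663: x ≡ 488 (mod 663).
  Combine with x ≡ 3 (mod 7); new modulus lcm = 4641.
    Write x = 488 + 663·t and substitute into x ≡ 3 (mod 7): 663·t ≡ 3 − 488 = -485 (mod 7).
    Reduce coefficients mod 7: 5·t ≡ 5 (mod 7).
    The inverse of 5 mod 7 is 3 (since 5·3 = 15 = 2·7 + 1), so t ≡ 3·5 = 15 ≡ 1 (mod 7).
    Then x = 488 + 663·1 = 1151, valid modulo lcm(663, 7) = 4641: x ≡ 1151 (mod 4641).
Verify against each original: 1151 mod 13 = 7, 1151 mod 3 = 2, 1151 mod 17 = 12, 1151 mod 7 = 3.

x ≡ 1151 (mod 4641).


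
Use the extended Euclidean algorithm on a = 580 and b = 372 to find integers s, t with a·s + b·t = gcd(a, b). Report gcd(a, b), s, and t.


Euclidean algorithm on (580, 372) — divide until remainder is 0:
  580 = 1 · 372 + 208
  372 = 1 · 208 + 164
  208 = 1 · 164 + 44
  164 = 3 · 44 + 32
  44 = 1 · 32 + 12
  32 = 2 · 12 + 8
  12 = 1 · 8 + 4
  8 = 2 · 4 + 0
gcd(580, 372) = 4.
Track Bezout coefficients alongside the remainders: start with r₀ = 580 = a·1 + b·0 (s = 1, t = 0) and r₁ = 372 = a·0 + b·1 (s = 0, t = 1); each new remainder r_{k+1} = r_{k-1} − q_k·r_k inherits s_{k+1} = s_{k-1} − q_k·s_k, t_{k+1} = t_{k-1} − q_k·t_k, so r_k = a·s_k + b·t_k at every step:
  q = 1: r = 208, s = 1 − 1·0 = 1, t = 0 − 1·1 = -1  (check: 580·1 + 372·(-1) = 208)
  q = 1: r = 164, s = 0 − 1·1 = -1, t = 1 − 1·(-1) = 2  (check: 580·(-1) + 372·2 = 164)
  q = 1: r = 44, s = 1 − 1·(-1) = 2, t = -1 − 1·2 = -3  (check: 580·2 + 372·(-3) = 44)
  q = 3: r = 32, s = -1 − 3·2 = -7, t = 2 − 3·(-3) = 11  (check: 580·(-7) + 372·11 = 32)
  q = 1: r = 12, s = 2 − 1·(-7) = 9, t = -3 − 1·11 = -14  (check: 580·9 + 372·(-14) = 12)
  q = 2: r = 8, s = -7 − 2·9 = -25, t = 11 − 2·(-14) = 39  (check: 580·(-25) + 372·39 = 8)
  q = 1: r = 4, s = 9 − 1·(-25) = 34, t = -14 − 1·39 = -53  (check: 580·34 + 372·(-53) = 4)
The row with r = 4 (the gcd) gives the Bezout coefficients s = 34, t = -53.
Result: 580 · (34) + 372 · (-53) = 4.

gcd(580, 372) = 4; s = 34, t = -53 (check: 580·34 + 372·(-53) = 4).


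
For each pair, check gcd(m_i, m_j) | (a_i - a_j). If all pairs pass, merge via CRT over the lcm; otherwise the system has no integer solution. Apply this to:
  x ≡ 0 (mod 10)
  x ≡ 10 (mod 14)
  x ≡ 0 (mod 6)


Moduli 10, 14, 6 are not pairwise coprime, so CRT works modulo lcm(m_i) when all pairwise compatibility conditions hold.
Pairwise compatibility: gcd(m_i, m_j) must divide a_i - a_j for every pair.
Merge one congruence at a time:
  Start: x ≡ 0 (mod 10).
  Combine with x ≡ 10 (mod 14): gcd(10, 14) = 2; 10 - 0 = 10, which IS divisible by 2, so compatible.
    Write x = 0 + 10·t and substitute into x ≡ 10 (mod 14): 10·t ≡ 10 − 0 = 10 (mod 14).
    Divide the congruence (and modulus) by g = 2: 5·t ≡ 5 (mod 7).
    The inverse of 5 mod 7 is 3 (since 5·3 = 15 = 2·7 + 1), so t ≡ 3·5 = 15 ≡ 1 (mod 7).
    Then x = 0 + 10·1 = 10, valid modulo lcm(10, 14) = 70: x ≡ 10 (mod 70).
  Combine with x ≡ 0 (mod 6): gcd(70, 6) = 2; 0 - 10 = -10, which IS divisible by 2, so compatible.
    Write x = 10 + 70·t and substitute into x ≡ 0 (mod 6): 70·t ≡ 0 − 10 = -10 (mod 6).
    Divide the congruence (and modulus) by g = 2: 35·t ≡ -5 (mod 3).
    Reduce coefficients mod 3: 2·t ≡ 1 (mod 3).
    The inverse of 2 mod 3 is 2 (since 2·2 = 4 = 1·3 + 1), so t ≡ 2·1 = 2 ≡ 2 (mod 3).
    Then x = 10 + 70·2 = 150, valid modulo lcm(70, 6) = 210: x ≡ 150 (mod 210).
Verify: 150 mod 10 = 0, 150 mod 14 = 10, 150 mod 6 = 0.

x ≡ 150 (mod 210).


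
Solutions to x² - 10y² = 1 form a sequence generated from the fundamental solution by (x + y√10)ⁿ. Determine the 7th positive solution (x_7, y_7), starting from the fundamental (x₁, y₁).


Step 1: Find the fundamental solution (x₁, y₁) of x² - 10y² = 1.
  Expand √10 as a continued fraction. a₀ = ⌊√10⌋ = 3; iterate m_{k+1} = d_k·a_k − m_k, d_{k+1} = (10 − m_{k+1}²)/d_k, a_{k+1} = ⌊(a₀ + m_{k+1})/d_{k+1}⌋ (starting m₀ = 0, d₀ = 1), with convergents p_k = a_k·p_{k-1} + p_{k-2}, q_k = a_k·q_{k-1} + q_{k-2} (p₋₁ = 1, q₋₁ = 0):
  k = 0: a₀ = 3; p₀/q₀ = 3/1; p₀² − 10·q₀² = 9 − 10 = -1.
  k = 1: m = 3, d = 1, a = ⌊(3 + 3)/1⌋ = 6; p/q = (6·3 + 1)/(6·1 + 0) = 19/6; p² − 10·q² = 361 − 360 = 1.
  The first convergent with p² − 10·q² = 1 gives the fundamental solution (x₁, y₁) = (19, 6).
Step 2: Apply the recurrence (x_{n+1}, y_{n+1}) = (x₁x_n + 10y₁y_n, x₁y_n + y₁x_n) repeatedly.
  From (x_1, y_1) = (19, 6): x_2 = 19·19 + 10·6·6 = 721; y_2 = 19·6 + 6·19 = 228.
  From (x_2, y_2) = (721, 228): x_3 = 19·721 + 10·6·228 = 27379; y_3 = 19·228 + 6·721 = 8658.
  From (x_3, y_3) = (27379, 8658): x_4 = 19·27379 + 10·6·8658 = 1039681; y_4 = 19·8658 + 6·27379 = 328776.
  From (x_4, y_4) = (1039681, 328776): x_5 = 19·1039681 + 10·6·328776 = 39480499; y_5 = 19·328776 + 6·1039681 = 12484830.
  From (x_5, y_5) = (39480499, 12484830): x_6 = 19·39480499 + 10·6·12484830 = 1499219281; y_6 = 19·12484830 + 6·39480499 = 474094764.
  From (x_6, y_6) = (1499219281, 474094764): x_7 = 19·1499219281 + 10·6·474094764 = 56930852179; y_7 = 19·474094764 + 6·1499219281 = 18003116202.
Step 3: Verify x_7² - 10·y_7² = 3241121929827149048041 - 3241121929827149048040 = 1 (should be 1). ✓

(x_1, y_1) = (19, 6); (x_7, y_7) = (56930852179, 18003116202).


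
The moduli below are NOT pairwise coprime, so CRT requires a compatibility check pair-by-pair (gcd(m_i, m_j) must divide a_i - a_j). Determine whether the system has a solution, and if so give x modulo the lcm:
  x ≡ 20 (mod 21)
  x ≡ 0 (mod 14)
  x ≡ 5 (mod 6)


Moduli 21, 14, 6 are not pairwise coprime, so CRT works modulo lcm(m_i) when all pairwise compatibility conditions hold.
Pairwise compatibility: gcd(m_i, m_j) must divide a_i - a_j for every pair.
Merge one congruence at a time:
  Start: x ≡ 20 (mod 21).
  Combine with x ≡ 0 (mod 14): gcd(21, 14) = 7, and 0 - 20 = -20 is NOT divisible by 7.
    ⇒ system is inconsistent (no integer solution).

No solution (the system is inconsistent).


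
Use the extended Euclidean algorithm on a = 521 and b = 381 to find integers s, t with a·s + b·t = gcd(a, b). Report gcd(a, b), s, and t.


Euclidean algorithm on (521, 381) — divide until remainder is 0:
  521 = 1 · 381 + 140
  381 = 2 · 140 + 101
  140 = 1 · 101 + 39
  101 = 2 · 39 + 23
  39 = 1 · 23 + 16
  23 = 1 · 16 + 7
  16 = 2 · 7 + 2
  7 = 3 · 2 + 1
  2 = 2 · 1 + 0
gcd(521, 381) = 1.
Track Bezout coefficients alongside the remainders: start with r₀ = 521 = a·1 + b·0 (s = 1, t = 0) and r₁ = 381 = a·0 + b·1 (s = 0, t = 1); each new remainder r_{k+1} = r_{k-1} − q_k·r_k inherits s_{k+1} = s_{k-1} − q_k·s_k, t_{k+1} = t_{k-1} − q_k·t_k, so r_k = a·s_k + b·t_k at every step:
  q = 1: r = 140, s = 1 − 1·0 = 1, t = 0 − 1·1 = -1  (check: 521·1 + 381·(-1) = 140)
  q = 2: r = 101, s = 0 − 2·1 = -2, t = 1 − 2·(-1) = 3  (check: 521·(-2) + 381·3 = 101)
  q = 1: r = 39, s = 1 − 1·(-2) = 3, t = -1 − 1·3 = -4  (check: 521·3 + 381·(-4) = 39)
  q = 2: r = 23, s = -2 − 2·3 = -8, t = 3 − 2·(-4) = 11  (check: 521·(-8) + 381·11 = 23)
  q = 1: r = 16, s = 3 − 1·(-8) = 11, t = -4 − 1·11 = -15  (check: 521·11 + 381·(-15) = 16)
  q = 1: r = 7, s = -8 − 1·11 = -19, t = 11 − 1·(-15) = 26  (check: 521·(-19) + 381·26 = 7)
  q = 2: r = 2, s = 11 − 2·(-19) = 49, t = -15 − 2·26 = -67  (check: 521·49 + 381·(-67) = 2)
  q = 3: r = 1, s = -19 − 3·49 = -166, t = 26 − 3·(-67) = 227  (check: 521·(-166) + 381·227 = 1)
The row with r = 1 (the gcd) gives the Bezout coefficients s = -166, t = 227.
Result: 521 · (-166) + 381 · (227) = 1.

gcd(521, 381) = 1; s = -166, t = 227 (check: 521·(-166) + 381·227 = 1).


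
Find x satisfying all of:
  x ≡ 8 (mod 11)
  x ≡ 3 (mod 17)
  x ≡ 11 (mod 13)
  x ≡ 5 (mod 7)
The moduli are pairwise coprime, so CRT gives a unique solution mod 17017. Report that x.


Product of moduli M = 11 · 17 · 13 · 7 = 17017.
Merge one congruence at a time:
  Start: x ≡ 8 (mod 11).
  Combine with x ≡ 3 (mod 17); new modulus lcm = 187.
    Write x = 8 + 11·t and substitute into x ≡ 3 (mod 17): 11·t ≡ 3 − 8 = -5 (mod 17).
    Reduce coefficients mod 17: 11·t ≡ 12 (mod 17).
    The inverse of 11 mod 17 is 14 (since 11·14 = 154 = 9·17 + 1), so t ≡ 14·12 = 168 ≡ 15 (mod 17).
    Then x = 8 + 11·15 = 173, valid modulo lcm(11, 17) = 187: x ≡ 173 (mod 187).
  Combine with x ≡ 11 (mod 13); new modulus lcm = 2431.
    Write x = 173 + 187·t and substitute into x ≡ 11 (mod 13): 187·t ≡ 11 − 173 = -162 (mod 13).
    Reduce coefficients mod 13: 5·t ≡ 7 (mod 13).
    The inverse of 5 mod 13 is 8 (since 5·8 = 40 = 3·13 + 1), so t ≡ 8·7 = 56 ≡ 4 (mod 13).
    Then x = 173 + 187·4 = 921, valid modulo lcm(187, 13) = 2431: x ≡ 921 (mod 2431).
  Combine with x ≡ 5 (mod 7); new modulus lcm = 17017.
    Write x = 921 + 2431·t and substitute into x ≡ 5 (mod 7): 2431·t ≡ 5 − 921 = -916 (mod 7).
    Reduce coefficients mod 7: 2·t ≡ 1 (mod 7).
    The inverse of 2 mod 7 is 4 (since 2·4 = 8 = 1·7 + 1), so t ≡ 4·1 = 4 ≡ 4 (mod 7).
    Then x = 921 + 2431·4 = 10645, valid modulo lcm(2431, 7) = 17017: x ≡ 10645 (mod 17017).
Verify against each original: 10645 mod 11 = 8, 10645 mod 17 = 3, 10645 mod 13 = 11, 10645 mod 7 = 5.

x ≡ 10645 (mod 17017).
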